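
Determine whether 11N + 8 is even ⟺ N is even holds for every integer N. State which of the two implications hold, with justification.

(⇒) Suppose 11N + 8 is even. Since 11 is odd, 11N and N have the same parity, so 11N + 8 ≡ N + 8 (mod 2). As 8 is even, 11N + 8 is even exactly when N is even. Thus N is even.

(⇐) Conversely, suppose N is even; write N = 2j. Then 11N + 8 = 11·(2j) + 8 = 2·11j + 8, which is even.

Both directions hold.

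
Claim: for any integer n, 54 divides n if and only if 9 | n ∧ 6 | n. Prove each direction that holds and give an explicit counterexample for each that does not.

Only the forward implication holds.

(⇐) This fails: take n = 18. Both 9 ∣ 18 and 6 ∣ 18, yet 18 is not a multiple of 54 (since 18 = 0·54 + 18), so 54 ∤ 18.

(⇒) If 54 ∣ n, write n = 54q. Since 54 = 6·9, n = 9·(6q), so 9 ∣ n; and since 54 = 9·6, n = 6·(9q), so 6 ∣ n.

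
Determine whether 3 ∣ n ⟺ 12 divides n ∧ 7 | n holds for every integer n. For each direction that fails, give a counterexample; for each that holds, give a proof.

(⟸) Suppose 12 ∣ n and 7 ∣ n. Any common multiple of 12 and 7 is a multiple of their lcm; here gcd(12, 7) = 1, so lcm(12, 7) = 12·7 = 84, so 84 ∣ n. Since 3 ∣ 84, it follows that 3 ∣ n.

(⟹) This fails: take n = 3. Certainly 3 ∣ 3, but 12 ∤ 3.

Only the converse holds.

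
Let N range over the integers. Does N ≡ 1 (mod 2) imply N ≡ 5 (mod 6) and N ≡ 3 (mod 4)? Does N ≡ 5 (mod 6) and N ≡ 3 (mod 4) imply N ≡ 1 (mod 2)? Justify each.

(⇒) This fails: N = 1 gives 1 ≡ 1 (mod 2) but 1 ≡ 1 (mod 6), so the conjunction on the right does not hold.

(⇐) Conversely, if N ≡ 5 (mod 6) and N ≡ 3 (mod 4), then by the Chinese remainder theorem N ≡ 11 (mod 12). Since 11 ≡ 1 (mod 2) and 2 ∣ 12, we get N ≡ 1 (mod 2).

Only the reverse direction holds.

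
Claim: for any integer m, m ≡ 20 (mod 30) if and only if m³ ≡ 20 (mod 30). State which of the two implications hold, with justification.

Forward direction. Suppose m ≡ 20 (mod 30). Write m = 30j + 20. Then (30j + 20)³ = 27000j³ + 54000j² + 36000j + 8000 = 30(900j³ + 1800j² + 1200j + 266) + 20, so m³ ≡ 20 (mod 30).

Converse. Suppose m³ ≡ 20 (mod 30). The only residue r in {0, …, 29} with r³ ≡ 20 (mod 30) is r = 20, so m ≡ 20 (mod 30).

The biconditional holds.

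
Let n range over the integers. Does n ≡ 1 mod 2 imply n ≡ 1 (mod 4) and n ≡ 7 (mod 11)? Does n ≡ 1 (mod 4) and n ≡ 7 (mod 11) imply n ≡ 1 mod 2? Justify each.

(←) If n ≡ 1 (mod 4) and n ≡ 7 (mod 11), then by the Chinese remainder theorem n ≡ 29 (mod 44). Since 29 ≡ 1 (mod 2) and 2 ∣ 44, we get n ≡ 1 (mod 2).

(→) This fails: n = 1 gives 1 ≡ 1 (mod 2) but 1 ≡ 1 (mod 11), so the conjunction on the right does not hold.

Only the reverse direction holds.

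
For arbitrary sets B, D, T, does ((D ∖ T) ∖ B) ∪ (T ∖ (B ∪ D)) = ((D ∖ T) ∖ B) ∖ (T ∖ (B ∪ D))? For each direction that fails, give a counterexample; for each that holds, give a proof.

(⊆) fails; (⊇) holds.

(⊆) This inclusion fails. Take B = ∅, D = ∅, T = {1}; then 1 ∈ ((D ∖ T) ∖ B) ∪ (T ∖ (B ∪ D)) but 1 ∉ ((D ∖ T) ∖ B) ∖ (T ∖ (B ∪ D)).

(⊇) Let x ∈ ((D ∖ T) ∖ B) ∖ (T ∖ (B ∪ D)). Then x ∈ D and x ∉ B, T, from which x ∈ ((D ∖ T) ∖ B) ∪ (T ∖ (B ∪ D)).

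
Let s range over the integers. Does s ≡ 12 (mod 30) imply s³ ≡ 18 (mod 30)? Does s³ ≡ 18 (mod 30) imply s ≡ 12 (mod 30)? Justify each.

(⟸) Suppose s³ ≡ 18 (mod 30). The only residue r in {0, …, 29} with r³ ≡ 18 (mod 30) is r = 12, so s ≡ 12 (mod 30).

(⟹) Suppose s ≡ 12 (mod 30). Write s = 30j + 12. Then (30j + 12)³ = 27000j³ + 32400j² + 12960j + 1728 = 30(900j³ + 1080j² + 432j + 57) + 18, so s³ ≡ 18 (mod 30).

Equivalent; both directions hold.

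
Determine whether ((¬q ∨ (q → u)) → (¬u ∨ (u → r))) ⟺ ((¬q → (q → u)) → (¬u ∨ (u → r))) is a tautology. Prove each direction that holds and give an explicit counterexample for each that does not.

Forward direction. Assume the antecedent. If u is true, the antecedent forces (u = T, r = T, q = F) or (u = T, r = T, q = T), and the consequent holds there. If u is false, the consequent reduces to true regardless of the other variables. Either way the consequent holds.

Converse. Assume the antecedent. If u is true, the antecedent forces (u = T, r = T, q = F) or (u = T, r = T, q = T), and the consequent holds there. If u is false, the consequent reduces to true regardless of the other variables. Either way the consequent holds.

Both directions hold.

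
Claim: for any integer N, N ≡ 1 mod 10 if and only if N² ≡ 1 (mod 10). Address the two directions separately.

(⇒) Suppose N ≡ 1 mod 10. Write N = 10j + 1. Then (10j + 1)² = 100j² + 20j + 1 = 10(10j² + 2j) + 1, so N² ≡ 1 (mod 10).

(⇐) This fails: take N = 9. Then 9² = 81 ≡ 1 (mod 10), yet 9 ≡ 9 (mod 10), not 1.

The forward direction holds; the converse fails.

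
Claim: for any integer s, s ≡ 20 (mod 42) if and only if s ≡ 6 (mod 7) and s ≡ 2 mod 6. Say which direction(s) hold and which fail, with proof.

Equivalent; both directions hold.

[⇒] Suppose s ≡ 20 (mod 42); write s = 42j + 20. Since 7 ∣ 42, reducing mod 7 gives s ≡ 20 ≡ 6 (mod 7); since 6 ∣ 42, reducing mod 6 gives s ≡ 20 ≡ 2 (mod 6).

[⇐] Conversely, if s ≡ 6 (mod 7) and s ≡ 2 (mod 6), then by the Chinese remainder theorem s ≡ 20 (mod 42). This is exactly s ≡ 20 (mod 42).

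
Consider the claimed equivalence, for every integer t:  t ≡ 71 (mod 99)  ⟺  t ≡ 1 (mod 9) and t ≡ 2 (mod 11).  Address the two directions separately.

Neither implication holds.

(⇒) This fails: t = 71 gives 71 ≡ 71 (mod 99) but 71 ≡ 8 (mod 9), so the conjunction on the right does not hold.

(⇐) This fails: t = 46 satisfies both congruences on the right (46 ≡ 1 mod 9 and 46 ≡ 2 mod 11) yet 46 ≡ 46 (mod 99), not 71.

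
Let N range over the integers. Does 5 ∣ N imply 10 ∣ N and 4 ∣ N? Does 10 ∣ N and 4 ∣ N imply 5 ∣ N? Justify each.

(⇒) This fails: take N = 5. Certainly 5 ∣ 5, but 10 ∤ 5.

(⇐) Suppose 10 ∣ N and 4 ∣ N. Any common multiple of 10 and 4 is a multiple of their lcm; here lcm(10, 4) = 10·4/gcd(10, 4) = 40/2 = 20, so 20 ∣ N. Since 5 ∣ 20, it follows that 5 ∣ N.

(⇒) fails; (⇐) holds.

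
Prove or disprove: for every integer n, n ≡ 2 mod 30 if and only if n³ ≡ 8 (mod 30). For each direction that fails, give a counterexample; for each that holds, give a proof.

(⟸) Suppose n³ ≡ 8 (mod 30). The only residue r in {0, …, 29} with r³ ≡ 8 (mod 30) is r = 2, so n ≡ 2 (mod 30).

(⟹) Suppose n ≡ 2 mod 30. Write n = 30j + 2. Then (30j + 2)³ = 27000j³ + 5400j² + 360j + 8 = 30(900j³ + 180j² + 12j) + 8, so n³ ≡ 8 (mod 30).

Both implications hold.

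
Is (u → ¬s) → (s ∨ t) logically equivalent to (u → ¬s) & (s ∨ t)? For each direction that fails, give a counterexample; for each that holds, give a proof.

Forward direction. This fails. Under u = T, s = T, t = F, the left side is true but the right side is false.

Converse. Assume the antecedent. If s is true, (u → ¬s) → (s ∨ t) reduces to true regardless of the other variables. If s is false, the antecedent forces (u = F, s = F, t = T) or (u = T, s = F, t = T), and (u → ¬s) → (s ∨ t) holds there. Either way (u → ¬s) → (s ∨ t) holds.

(⇒) fails; (⇐) holds.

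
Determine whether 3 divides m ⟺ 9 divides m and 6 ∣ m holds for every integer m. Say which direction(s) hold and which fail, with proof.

Only the converse holds.

(⟹) This fails: take m = 3. Certainly 3 ∣ 3, but 9 ∤ 3.

(⟸) Suppose 9 ∣ m and 6 ∣ m. Any common multiple of 9 and 6 is a multiple of their lcm; here lcm(9, 6) = 9·6/gcd(9, 6) = 54/3 = 18, so 18 ∣ m. Since 3 ∣ 18, it follows that 3 ∣ m.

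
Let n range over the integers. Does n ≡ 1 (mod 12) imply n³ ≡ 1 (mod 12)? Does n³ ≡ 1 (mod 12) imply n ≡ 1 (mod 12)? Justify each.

(⟸) Suppose n³ ≡ 1 (mod 12). The only residue r in {0, …, 11} with r³ ≡ 1 (mod 12) is r = 1, so n ≡ 1 (mod 12).

(⟹) Suppose n ≡ 1 (mod 12). Write n = 12j + 1. Then (12j + 1)³ = 1728j³ + 432j² + 36j + 1 = 12(144j³ + 36j² + 3j) + 1, so n³ ≡ 1 (mod 12).

Both implications hold.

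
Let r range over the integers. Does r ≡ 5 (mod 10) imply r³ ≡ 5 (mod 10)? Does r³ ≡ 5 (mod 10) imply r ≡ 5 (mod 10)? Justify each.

The biconditional holds.

Forward direction. Suppose r ≡ 5 (mod 10). Write r = 10j + 5. Then (10j + 5)³ = 1000j³ + 1500j² + 750j + 125 = 10(100j³ + 150j² + 75j + 12) + 5, so r³ ≡ 5 (mod 10).

Converse. For the converse, argue contrapositively. If r ≢ 5 (mod 10), then r is congruent to one of 0, 1, 2, 3, 4, 6, 7, 8, 9 modulo 10, and these give r³ ≡ 0, 1, 8, 7, 4, 6, 3, 2, 9 respectively — never 5.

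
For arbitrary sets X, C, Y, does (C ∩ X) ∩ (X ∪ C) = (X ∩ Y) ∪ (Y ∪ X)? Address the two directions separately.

Only the forward inclusion holds.

(⊇) This inclusion fails. Take X = {1}, C = ∅, Y = ∅; then 1 ∈ (X ∩ Y) ∪ (Y ∪ X) but 1 ∉ (C ∩ X) ∩ (X ∪ C).

(⊆) Let x ∈ (C ∩ X) ∩ (X ∪ C). Then either x ∈ X ∩ C and x ∉ Y; or x ∈ X ∩ C ∩ Y. In each case x ∈ (X ∩ Y) ∪ (Y ∪ X), so (C ∩ X) ∩ (X ∪ C) ⊆ (X ∩ Y) ∪ (Y ∪ X).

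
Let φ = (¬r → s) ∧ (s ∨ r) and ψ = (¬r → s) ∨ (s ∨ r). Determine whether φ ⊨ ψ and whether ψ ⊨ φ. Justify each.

Forward direction. Assume the antecedent. If s is true, (¬r → s) ∨ (s ∨ r) reduces to true regardless of the other variables. If s is false, the antecedent forces (s = F, r = T), and (¬r → s) ∨ (s ∨ r) holds there. Either way (¬r → s) ∨ (s ∨ r) holds.

Converse. Assume the antecedent. If s is true, (¬r → s) ∧ (s ∨ r) reduces to true regardless of the other variables. If s is false, the antecedent forces (s = F, r = T), and (¬r → s) ∧ (s ∨ r) holds there. Either way (¬r → s) ∧ (s ∨ r) holds.

Both directions hold.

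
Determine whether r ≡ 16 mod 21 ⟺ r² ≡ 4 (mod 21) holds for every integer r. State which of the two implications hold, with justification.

Only the forward implication holds.

(⇒) Suppose r ≡ 16 mod 21. Write r = 21j + 16. Then (21j + 16)² = 441j² + 672j + 256 = 21(21j² + 32j + 12) + 4, so r² ≡ 4 (mod 21).

(⇐) This fails: take r = 2. Then 2² = 4 ≡ 4 (mod 21), yet 2 ≡ 2 (mod 21), not 16.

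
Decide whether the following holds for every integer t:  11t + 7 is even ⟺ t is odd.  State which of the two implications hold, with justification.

[⇒] Suppose 11t + 7 is even. Since 11 is odd, 11t and t have the same parity, so 11t + 7 ≡ t + 7 (mod 2). As 7 is odd, 11t + 7 is even exactly when t is odd. Thus t is odd.

[⇐] Conversely, suppose t is odd; write t = 2j + 1. Then 11t + 7 = 11·(2j + 1) + 7 = 2·11j + 18, which is even.

The biconditional holds.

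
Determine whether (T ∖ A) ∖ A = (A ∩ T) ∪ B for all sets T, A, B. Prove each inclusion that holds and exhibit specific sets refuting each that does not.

(⊆) This inclusion fails. Take T = {1}, A = ∅, B = ∅; then 1 ∈ (T ∖ A) ∖ A but 1 ∉ (A ∩ T) ∪ B.

(⊇) This inclusion fails. Take T = {1}, A = {1}, B = ∅; then 1 ∈ (A ∩ T) ∪ B but 1 ∉ (T ∖ A) ∖ A.

Neither inclusion holds.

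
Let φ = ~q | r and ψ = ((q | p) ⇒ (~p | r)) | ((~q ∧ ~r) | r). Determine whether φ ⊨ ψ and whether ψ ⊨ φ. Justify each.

(←) This fails. Under p = F, r = F, q = T, the left side is false but the right side is true.

(→) Assume the antecedent. If r is true, the consequent reduces to true regardless of the other variables. If r is false, the antecedent forces (p = F, r = F, q = F) or (p = T, r = F, q = F), and the consequent holds there. Either way the consequent holds.

(⇒) holds; (⇐) fails.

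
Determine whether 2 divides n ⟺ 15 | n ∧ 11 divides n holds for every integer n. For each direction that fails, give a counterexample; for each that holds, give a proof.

Neither implication holds.

(→) This fails: take n = 2. Certainly 2 ∣ 2, but 15 ∤ 2.

(←) This fails: take n = 165. Both 15 ∣ 165 and 11 ∣ 165, yet 165 is not a multiple of 2 (since 165 = 82·2 + 1), so 2 ∤ 165.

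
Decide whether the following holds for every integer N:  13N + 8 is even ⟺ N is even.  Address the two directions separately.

(⟸) Suppose N is even; write N = 2j. Then 13N + 8 = 13·(2j) + 8 = 2·13j + 8, which is even.

(⟹) Suppose 13N + 8 is even. Since 13 is odd, 13N and N have the same parity, so 13N + 8 ≡ N + 8 (mod 2). As 8 is even, 13N + 8 is even exactly when N is even. Thus N is even.

Both directions hold; the statement is true.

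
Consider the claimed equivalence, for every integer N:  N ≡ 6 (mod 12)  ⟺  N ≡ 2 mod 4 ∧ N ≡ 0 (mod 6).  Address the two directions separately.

Equivalent; both directions hold.

Forward direction. Suppose N ≡ 6 (mod 12); write N = 12j + 6. Since 4 ∣ 12, reducing mod 4 gives N ≡ 6 ≡ 2 (mod 4); since 6 ∣ 12, reducing mod 6 gives N ≡ 6 ≡ 0 (mod 6).

Converse. If N ≡ 2 (mod 4) and N ≡ 0 (mod 6), then by the Chinese remainder theorem N ≡ 6 (mod 12). This is exactly N ≡ 6 (mod 12).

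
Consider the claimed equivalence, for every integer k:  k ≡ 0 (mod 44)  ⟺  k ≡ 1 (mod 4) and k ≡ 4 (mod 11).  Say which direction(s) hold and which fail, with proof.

Neither direction holds.

(⟹) This fails: k = 0 gives 0 ≡ 0 (mod 44) but 0 ≡ 0 (mod 4), so the conjunction on the right does not hold.

(⟸) This fails: k = 37 satisfies both congruences on the right (37 ≡ 1 mod 4 and 37 ≡ 4 mod 11) yet 37 ≡ 37 (mod 44), not 0.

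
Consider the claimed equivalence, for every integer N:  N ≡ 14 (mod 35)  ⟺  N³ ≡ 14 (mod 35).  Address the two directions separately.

(⟹) Suppose N ≡ 14 (mod 35). Write N = 35j + 14. Then (35j + 14)³ = 42875j³ + 51450j² + 20580j + 2744 = 35(1225j³ + 1470j² + 588j + 78) + 14, so N³ ≡ 14 (mod 35).

(⟸) Conversely, suppose N³ ≡ 14 (mod 35). The only residue r in {0, …, 34} with r³ ≡ 14 (mod 35) is r = 14, so N ≡ 14 (mod 35).

The biconditional holds.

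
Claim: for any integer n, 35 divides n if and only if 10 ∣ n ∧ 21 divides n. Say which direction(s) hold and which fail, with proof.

The forward direction fails; the converse holds.

(→) This fails: take n = 35. Certainly 35 ∣ 35, but 10 ∤ 35.

(←) Suppose 10 ∣ n and 21 ∣ n. Any common multiple of 10 and 21 is a multiple of their lcm; here gcd(10, 21) = 1, so lcm(10, 21) = 10·21 = 210, so 210 ∣ n. Since 35 ∣ 210, it follows that 35 ∣ n.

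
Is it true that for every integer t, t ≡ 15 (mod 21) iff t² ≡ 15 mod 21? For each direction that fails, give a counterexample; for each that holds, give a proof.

The forward direction holds; the converse fails.

(⟹) Suppose t ≡ 15 (mod 21). Write t = 21j + 15. Then (21j + 15)² = 441j² + 630j + 225 = 21(21j² + 30j + 10) + 15, so t² ≡ 15 (mod 21).

(⟸) This fails: take t = 6. Then 6² = 36 ≡ 15 (mod 21), yet 6 ≡ 6 (mod 21), not 15.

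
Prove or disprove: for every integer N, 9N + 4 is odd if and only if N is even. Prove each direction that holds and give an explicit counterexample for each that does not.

(⇒) This fails: N = 3 gives 9N + 4 = 31, which is odd, but 3 is odd, not even.

(⇐) This also fails: N = 2 is even, but 9N + 4 = 22 is even, not odd.

(⇒) fails and (⇐) fails.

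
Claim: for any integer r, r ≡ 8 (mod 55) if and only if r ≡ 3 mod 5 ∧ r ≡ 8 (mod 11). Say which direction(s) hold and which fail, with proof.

Both directions hold.

(→) Suppose r ≡ 8 (mod 55); write r = 55j + 8. Since 5 ∣ 55, reducing mod 5 gives r ≡ 8 ≡ 3 (mod 5); since 11 ∣ 55, reducing mod 11 gives r ≡ 8 (mod 11).

(←) Conversely, if r ≡ 3 (mod 5) and r ≡ 8 (mod 11), then by the Chinese remainder theorem r ≡ 8 (mod 55). This is exactly r ≡ 8 (mod 55).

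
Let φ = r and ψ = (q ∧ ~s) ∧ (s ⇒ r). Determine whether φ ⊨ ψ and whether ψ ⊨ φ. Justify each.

(⇒) fails and (⇐) fails.

Forward direction. This fails. Under q = F, r = T, s = F, the left side is true but the right side is false.

Converse. This fails. Under q = T, r = F, s = F, the left side is false but the right side is true.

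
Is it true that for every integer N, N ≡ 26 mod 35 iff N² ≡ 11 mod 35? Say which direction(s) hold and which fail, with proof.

(→) Suppose N ≡ 26 mod 35. Write N = 35j + 26. Then (35j + 26)² = 1225j² + 1820j + 676 = 35(35j² + 52j + 19) + 11, so N² ≡ 11 (mod 35).

(←) This fails: take N = 9. Then 9² = 81 ≡ 11 (mod 35), yet 9 ≡ 9 (mod 35), not 26.

Only the forward direction holds.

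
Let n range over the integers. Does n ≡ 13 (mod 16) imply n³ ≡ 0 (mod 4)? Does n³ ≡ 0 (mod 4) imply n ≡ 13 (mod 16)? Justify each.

Both directions fail.

(⟹) This fails: take n = 13. Then 13 ≡ 13 (mod 16), but 13³ = 2197 ≡ 1 (mod 4), not 0.

(⟸) This fails: take n = 0. Then 0³ = 0 ≡ 0 (mod 4), yet 0 ≡ 0 (mod 16), not 13.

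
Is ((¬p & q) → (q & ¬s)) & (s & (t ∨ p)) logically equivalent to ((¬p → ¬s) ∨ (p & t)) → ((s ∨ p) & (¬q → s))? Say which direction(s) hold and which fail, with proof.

Not equivalent: only (⇒) holds.

[⇒] Assume the antecedent. If s is true, the consequent reduces to true regardless of the other variables. If s is false, the antecedent cannot hold. Either way the consequent holds.

[⇐] This fails. Under t = F, s = T, p = F, q = F, the left side is false but the right side is true.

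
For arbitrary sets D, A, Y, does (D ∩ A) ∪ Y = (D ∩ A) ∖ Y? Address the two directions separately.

(⊆) fails; (⊇) holds.

Forward inclusion. This inclusion fails. Take D = ∅, A = ∅, Y = {1}; then 1 ∈ (D ∩ A) ∪ Y but 1 ∉ (D ∩ A) ∖ Y.

Reverse inclusion. Let x ∈ (D ∩ A) ∖ Y. Then x ∈ D ∩ A and x ∉ Y, from which x ∈ (D ∩ A) ∪ Y.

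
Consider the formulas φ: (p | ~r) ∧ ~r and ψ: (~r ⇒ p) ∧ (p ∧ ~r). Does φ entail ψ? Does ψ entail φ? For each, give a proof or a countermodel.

Not equivalent: only (⇐) holds.

[⇐] Assume the antecedent. If r is true, the antecedent cannot hold. If r is false, (p | ~r) ∧ ~r reduces to true regardless of the other variables. Either way (p | ~r) ∧ ~r holds.

[⇒] This fails. Under r = F, p = F, the left side is true but the right side is false.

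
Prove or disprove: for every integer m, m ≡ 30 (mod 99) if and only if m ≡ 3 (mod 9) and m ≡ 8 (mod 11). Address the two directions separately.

The biconditional holds.

[⇒] Suppose m ≡ 30 (mod 99); write m = 99j + 30. Since 9 ∣ 99, reducing mod 9 gives m ≡ 30 ≡ 3 (mod 9); since 11 ∣ 99, reducing mod 11 gives m ≡ 30 ≡ 8 (mod 11).

[⇐] Conversely, if m ≡ 3 (mod 9) and m ≡ 8 (mod 11), then by the Chinese remainder theorem m ≡ 30 (mod 99). This is exactly m ≡ 30 (mod 99).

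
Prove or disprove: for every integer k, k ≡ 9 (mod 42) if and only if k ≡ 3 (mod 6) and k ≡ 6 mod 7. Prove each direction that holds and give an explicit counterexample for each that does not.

(→) This fails: k = 9 gives 9 ≡ 9 (mod 42) but 9 ≡ 2 (mod 7), so the conjunction on the right does not hold.

(←) This fails: k = 27 satisfies both congruences on the right (27 ≡ 3 mod 6 and 27 ≡ 6 mod 7) yet 27 ≡ 27 (mod 42), not 9.

(⇒) fails and (⇐) fails.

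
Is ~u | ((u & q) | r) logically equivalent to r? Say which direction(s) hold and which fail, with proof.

(⇒) This fails. Under r = F, u = F, q = F, the left side is true but the right side is false.

(⇐) Assume the antecedent. If r is true, ~u | ((u & q) | r) reduces to true regardless of the other variables. If r is false, the antecedent cannot hold. Either way ~u | ((u & q) | r) holds.

(⇒) fails; (⇐) holds.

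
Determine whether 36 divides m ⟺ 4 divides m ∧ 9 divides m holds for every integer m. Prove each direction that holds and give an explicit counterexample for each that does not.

The biconditional holds.

Forward direction. If 36 ∣ m, write m = 36q. Since 36 = 9·4, m = 4·(9q), so 4 ∣ m; and since 36 = 4·9, m = 9·(4q), so 9 ∣ m.

Converse. Suppose 4 ∣ m and 9 ∣ m. Any common multiple of 4 and 9 is a multiple of their lcm; here gcd(4, 9) = 1, so lcm(4, 9) = 4·9 = 36, so 36 ∣ m.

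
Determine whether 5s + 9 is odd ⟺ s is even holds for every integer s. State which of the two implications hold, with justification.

The biconditional holds.

Forward direction. Suppose 5s + 9 is odd. Since 5 is odd, 5s and s have the same parity, so 5s + 9 ≡ s + 9 (mod 2). As 9 is odd, 5s + 9 is odd exactly when s is even. Thus s is even.

Converse. Suppose s is even; write s = 2j. Then 5s + 9 = 5·(2j) + 9 = 2·5j + 9, which is odd.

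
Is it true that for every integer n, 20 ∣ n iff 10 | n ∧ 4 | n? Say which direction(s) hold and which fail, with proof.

Both implications hold.

(→) If 20 ∣ n, write n = 20q. Since 20 = 2·10, n = 10·(2q), so 10 ∣ n; and since 20 = 5·4, n = 4·(5q), so 4 ∣ n.

(←) Suppose 10 ∣ n and 4 ∣ n. Any common multiple of 10 and 4 is a multiple of their lcm; here lcm(10, 4) = 10·4/gcd(10, 4) = 40/2 = 20, so 20 ∣ n.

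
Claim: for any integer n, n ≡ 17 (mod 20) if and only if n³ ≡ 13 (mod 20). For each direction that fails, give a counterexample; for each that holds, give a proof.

[⇒] Suppose n ≡ 17 (mod 20). Write n = 20j + 17. Then (20j + 17)³ = 8000j³ + 20400j² + 17340j + 4913 = 20(400j³ + 1020j² + 867j + 245) + 13, so n³ ≡ 13 (mod 20).

[⇐] Conversely, suppose n³ ≡ 13 (mod 20). The only residue r in {0, …, 19} with r³ ≡ 13 (mod 20) is r = 17, so n ≡ 17 (mod 20).

Both directions hold.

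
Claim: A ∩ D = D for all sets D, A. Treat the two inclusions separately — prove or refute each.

The sets are not equal: only the forward inclusion holds.

Reverse inclusion. This inclusion fails. Take D = {1}, A = ∅; then 1 ∈ D but 1 ∉ A ∩ D.

Forward inclusion. Let x ∈ A ∩ D. Then x ∈ D ∩ A, from which x ∈ D.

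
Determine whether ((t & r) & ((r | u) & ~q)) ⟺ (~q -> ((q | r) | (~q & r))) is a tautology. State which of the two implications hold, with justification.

Only the forward direction holds.

Forward direction. Assume the antecedent. If u is true, the antecedent forces (u = T, r = T, q = F, t = T), and ~q -> ((q | r) | (~q & r)) holds there. If u is false, the antecedent forces (u = F, r = T, q = F, t = T), and ~q -> ((q | r) | (~q & r)) holds there. Either way ~q -> ((q | r) | (~q & r)) holds.

Converse. This fails. Under u = F, r = T, q = F, t = F, the left side is false but the right side is true.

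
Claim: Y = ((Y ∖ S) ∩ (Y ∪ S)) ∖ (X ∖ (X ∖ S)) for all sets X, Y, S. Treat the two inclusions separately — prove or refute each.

The sets are not equal: only the reverse inclusion holds.

(⟹) This inclusion fails. Take X = ∅, Y = {1}, S = {1}; then 1 ∈ Y but 1 ∉ ((Y ∖ S) ∩ (Y ∪ S)) ∖ (X ∖ (X ∖ S)).

(⟸) Let x ∈ ((Y ∖ S) ∩ (Y ∪ S)) ∖ (X ∖ (X ∖ S)). Then either x ∈ Y and x ∉ X, S; or x ∈ X ∩ Y and x ∉ S. In each case x ∈ Y, so ((Y ∖ S) ∩ (Y ∪ S)) ∖ (X ∖ (X ∖ S)) ⊆ Y.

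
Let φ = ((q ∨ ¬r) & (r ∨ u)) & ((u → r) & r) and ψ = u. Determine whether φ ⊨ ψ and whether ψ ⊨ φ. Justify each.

(⟹) This fails. Under u = F, q = T, r = T, the left side is true but the right side is false.

(⟸) This fails. Under u = T, q = F, r = F, the left side is false but the right side is true.

(⇒) fails and (⇐) fails.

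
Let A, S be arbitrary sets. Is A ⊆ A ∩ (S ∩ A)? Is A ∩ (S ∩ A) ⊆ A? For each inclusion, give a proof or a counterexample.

(⟸) Let x ∈ A ∩ (S ∩ A). Then x ∈ A ∩ S, from which x ∈ A.

(⟹) This inclusion fails. Take A = {1}, S = ∅; then 1 ∈ A but 1 ∉ A ∩ (S ∩ A).

(⊆) fails; (⊇) holds.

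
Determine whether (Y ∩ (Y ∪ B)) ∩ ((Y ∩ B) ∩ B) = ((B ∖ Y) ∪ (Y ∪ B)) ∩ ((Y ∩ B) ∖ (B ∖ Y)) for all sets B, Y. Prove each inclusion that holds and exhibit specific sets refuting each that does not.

(⊆) Let x ∈ (Y ∩ (Y ∪ B)) ∩ ((Y ∩ B) ∩ B). Then x ∈ B ∩ Y, from which x ∈ ((B ∖ Y) ∪ (Y ∪ B)) ∩ ((Y ∩ B) ∖ (B ∖ Y)).

(⊇) Let x ∈ ((B ∖ Y) ∪ (Y ∪ B)) ∩ ((Y ∩ B) ∖ (B ∖ Y)). Then x ∈ B ∩ Y, from which x ∈ (Y ∩ (Y ∪ B)) ∩ ((Y ∩ B) ∩ B).

The two sets are equal.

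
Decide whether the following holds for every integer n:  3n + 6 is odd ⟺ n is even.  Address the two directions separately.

(⟹) This fails: n = 1 gives 3n + 6 = 9, which is odd, but 1 is odd, not even.

(⟸) This also fails: n = 0 is even, but 3n + 6 = 6 is even, not odd.

Neither direction holds.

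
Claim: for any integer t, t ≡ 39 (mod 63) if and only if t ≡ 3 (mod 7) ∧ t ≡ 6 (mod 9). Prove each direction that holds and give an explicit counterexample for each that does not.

Both directions fail.

[⇒] This fails: t = 39 gives 39 ≡ 39 (mod 63) but 39 ≡ 4 (mod 7), so the conjunction on the right does not hold.

[⇐] This fails: t = 24 satisfies both congruences on the right (24 ≡ 3 mod 7 and 24 ≡ 6 mod 9) yet 24 ≡ 24 (mod 63), not 39.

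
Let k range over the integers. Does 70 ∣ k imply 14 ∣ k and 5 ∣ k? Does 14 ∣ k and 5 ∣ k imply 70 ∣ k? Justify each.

The biconditional holds.

Forward direction. If 70 ∣ k, write k = 70q. Since 70 = 5·14, k = 14·(5q), so 14 ∣ k; and since 70 = 14·5, k = 5·(14q), so 5 ∣ k.

Converse. Suppose 14 ∣ k and 5 ∣ k. Any common multiple of 14 and 5 is a multiple of their lcm; here gcd(14, 5) = 1, so lcm(14, 5) = 14·5 = 70, so 70 ∣ k.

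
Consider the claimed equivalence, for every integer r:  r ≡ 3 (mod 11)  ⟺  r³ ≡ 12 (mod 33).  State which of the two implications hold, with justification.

(→) This fails: take r = 3. Then 3 ≡ 3 (mod 11), but 3³ = 27 ≡ 27 (mod 33), not 12.

(←) This fails: take r = 12. Then 12³ = 1728 ≡ 12 (mod 33), yet 12 ≡ 1 (mod 11), not 3.

(⇒) fails and (⇐) fails.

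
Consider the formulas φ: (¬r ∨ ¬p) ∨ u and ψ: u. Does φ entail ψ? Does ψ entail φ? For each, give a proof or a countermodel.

Forward direction. This fails. Under p = F, r = F, u = F, the left side is true but the right side is false.

Converse. Assume the antecedent. If p is true, the antecedent forces (p = T, r = F, u = T) or (p = T, r = T, u = T), and (¬r ∨ ¬p) ∨ u holds there. If p is false, (¬r ∨ ¬p) ∨ u reduces to true regardless of the other variables. Either way (¬r ∨ ¬p) ∨ u holds.

(⇒) fails; (⇐) holds.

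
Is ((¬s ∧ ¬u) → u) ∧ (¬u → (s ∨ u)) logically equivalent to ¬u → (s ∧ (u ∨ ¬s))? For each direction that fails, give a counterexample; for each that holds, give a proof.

The forward direction fails; the converse holds.

(⟹) This fails. Under u = F, s = T, the left side is true but the right side is false.

(⟸) Assume the antecedent. If u is true, the consequent reduces to true regardless of the other variables. If u is false, the antecedent cannot hold. Either way the consequent holds.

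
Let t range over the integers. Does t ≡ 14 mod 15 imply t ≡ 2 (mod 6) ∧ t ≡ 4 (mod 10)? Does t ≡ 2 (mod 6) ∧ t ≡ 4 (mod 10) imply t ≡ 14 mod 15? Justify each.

Not equivalent: only (⇐) holds.

(→) This fails: t = 29 gives 29 ≡ 14 (mod 15) but 29 ≡ 5 (mod 6), so the conjunction on the right does not hold.

(←) Conversely, if t ≡ 2 (mod 6) and t ≡ 4 (mod 10), then by the Chinese remainder theorem t ≡ 14 (mod 30). Since 14 ≡ 14 (mod 15) and 15 ∣ 30, we get t ≡ 14 (mod 15).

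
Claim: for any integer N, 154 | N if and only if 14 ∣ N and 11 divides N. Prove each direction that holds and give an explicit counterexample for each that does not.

The biconditional holds.

(→) If 154 ∣ N, write N = 154q. Since 154 = 11·14, N = 14·(11q), so 14 ∣ N; and since 154 = 14·11, N = 11·(14q), so 11 ∣ N.

(←) Suppose 14 ∣ N and 11 ∣ N. Any common multiple of 14 and 11 is a multiple of their lcm; here gcd(14, 11) = 1, so lcm(14, 11) = 14·11 = 154, so 154 ∣ N.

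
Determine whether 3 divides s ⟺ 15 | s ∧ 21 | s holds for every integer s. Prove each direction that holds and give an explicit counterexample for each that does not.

Converse. Suppose 15 ∣ s and 21 ∣ s. Any common multiple of 15 and 21 is a multiple of their lcm; here lcm(15, 21) = 15·21/gcd(15, 21) = 315/3 = 105, so 105 ∣ s. Since 3 ∣ 105, it follows that 3 ∣ s.

Forward direction. This fails: take s = 3. Certainly 3 ∣ 3, but 15 ∤ 3.

Only the reverse direction holds.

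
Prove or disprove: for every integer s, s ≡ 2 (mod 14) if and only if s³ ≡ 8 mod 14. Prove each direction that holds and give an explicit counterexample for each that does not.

[⇒] Suppose s ≡ 2 (mod 14). Write s = 14j + 2. Then (14j + 2)³ = 2744j³ + 1176j² + 168j + 8 = 14(196j³ + 84j² + 12j) + 8, so s³ ≡ 8 (mod 14).

[⇐] This fails: take s = 4. Then 4³ = 64 ≡ 8 (mod 14), yet 4 ≡ 4 (mod 14), not 2.

The forward direction holds; the converse fails.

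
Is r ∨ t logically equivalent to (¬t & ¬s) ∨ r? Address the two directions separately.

(⇒) This fails. Under t = T, r = F, s = F, the left side is true but the right side is false.

(⇐) This fails. Under t = F, r = F, s = F, the left side is false but the right side is true.

Neither direction holds.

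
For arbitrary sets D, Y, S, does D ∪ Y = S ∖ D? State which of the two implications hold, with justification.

Forward inclusion. This inclusion fails. Take D = {1}, Y = ∅, S = ∅; then 1 ∈ D ∪ Y but 1 ∉ S ∖ D.

Reverse inclusion. This inclusion fails. Take D = ∅, Y = ∅, S = {1}; then 1 ∈ S ∖ D but 1 ∉ D ∪ Y.

Neither inclusion holds.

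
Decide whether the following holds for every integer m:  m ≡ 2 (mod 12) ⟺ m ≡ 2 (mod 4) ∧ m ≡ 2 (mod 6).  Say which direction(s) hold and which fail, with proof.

[⇒] Suppose m ≡ 2 (mod 12); write m = 12j + 2. Since 4 ∣ 12, reducing mod 4 gives m ≡ 2 (mod 4); since 6 ∣ 12, reducing mod 6 gives m ≡ 2 (mod 6).

[⇐] Conversely, if m ≡ 2 (mod 4) and m ≡ 2 (mod 6), then by the Chinese remainder theorem m ≡ 2 (mod 12). This is exactly m ≡ 2 (mod 12).

Both directions hold.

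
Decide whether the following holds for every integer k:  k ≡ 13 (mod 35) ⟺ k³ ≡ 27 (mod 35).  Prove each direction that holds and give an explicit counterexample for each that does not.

(←) This fails: take k = 3. Then 3³ = 27 ≡ 27 (mod 35), yet 3 ≡ 3 (mod 35), not 13.

(→) Suppose k ≡ 13 (mod 35). Write k = 35j + 13. Then (35j + 13)³ = 42875j³ + 47775j² + 17745j + 2197 = 35(1225j³ + 1365j² + 507j + 62) + 27, so k³ ≡ 27 (mod 35).

The forward direction holds; the converse fails.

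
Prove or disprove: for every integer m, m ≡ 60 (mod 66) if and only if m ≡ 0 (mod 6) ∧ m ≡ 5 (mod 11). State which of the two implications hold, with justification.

The biconditional holds.

[⇐] If m ≡ 0 (mod 6) and m ≡ 5 (mod 11), then by the Chinese remainder theorem m ≡ 60 (mod 66). This is exactly m ≡ 60 (mod 66).

[⇒] Suppose m ≡ 60 (mod 66); write m = 66j + 60. Since 6 ∣ 66, reducing mod 6 gives m ≡ 60 ≡ 0 (mod 6); since 11 ∣ 66, reducing mod 11 gives m ≡ 60 ≡ 5 (mod 11).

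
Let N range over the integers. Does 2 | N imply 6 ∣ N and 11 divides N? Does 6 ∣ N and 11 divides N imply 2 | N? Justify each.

(→) This fails: take N = 2. Certainly 2 ∣ 2, but 6 ∤ 2.

(←) Suppose 6 ∣ N and 11 ∣ N. Any common multiple of 6 and 11 is a multiple of their lcm; here gcd(6, 11) = 1, so lcm(6, 11) = 6·11 = 66, so 66 ∣ N. Since 2 ∣ 66, it follows that 2 ∣ N.

(⇒) fails; (⇐) holds.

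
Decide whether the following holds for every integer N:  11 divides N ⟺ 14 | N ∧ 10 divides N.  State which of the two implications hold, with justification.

Both directions fail.

(⇒) This fails: take N = 11. Certainly 11 ∣ 11, but 14 ∤ 11.

(⇐) This fails: take N = 70. Both 14 ∣ 70 and 10 ∣ 70, yet 70 is not a multiple of 11 (since 70 = 6·11 + 4), so 11 ∤ 70.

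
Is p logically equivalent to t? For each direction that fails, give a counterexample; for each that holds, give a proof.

[⇒] This fails. Under p = T, t = F, the left side is true but the right side is false.

[⇐] This fails. Under p = F, t = T, the left side is false but the right side is true.

Neither direction holds.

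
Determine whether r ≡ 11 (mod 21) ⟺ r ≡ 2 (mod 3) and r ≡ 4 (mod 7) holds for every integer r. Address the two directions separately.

Converse. If r ≡ 2 (mod 3) and r ≡ 4 (mod 7), then by the Chinese remainder theorem r ≡ 11 (mod 21). This is exactly r ≡ 11 (mod 21).

Forward direction. Suppose r ≡ 11 (mod 21); write r = 21j + 11. Since 3 ∣ 21, reducing mod 3 gives r ≡ 11 ≡ 2 (mod 3); since 7 ∣ 21, reducing mod 7 gives r ≡ 11 ≡ 4 (mod 7).

Equivalent; both directions hold.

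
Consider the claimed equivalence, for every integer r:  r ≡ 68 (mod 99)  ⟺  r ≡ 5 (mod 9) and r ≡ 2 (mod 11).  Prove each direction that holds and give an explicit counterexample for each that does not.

(⟹) Suppose r ≡ 68 (mod 99); write r = 99j + 68. Since 9 ∣ 99, reducing mod 9 gives r ≡ 68 ≡ 5 (mod 9); since 11 ∣ 99, reducing mod 11 gives r ≡ 68 ≡ 2 (mod 11).

(⟸) Conversely, if r ≡ 5 (mod 9) and r ≡ 2 (mod 11), then by the Chinese remainder theorem r ≡ 68 (mod 99). This is exactly r ≡ 68 (mod 99).

Both directions hold; the statement is true.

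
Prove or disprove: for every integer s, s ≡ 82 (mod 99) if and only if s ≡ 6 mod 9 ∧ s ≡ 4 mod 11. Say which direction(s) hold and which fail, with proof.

(⟹) This fails: s = 82 gives 82 ≡ 82 (mod 99) but 82 ≡ 1 (mod 9), so the conjunction on the right does not hold.

(⟸) This fails: s = 15 satisfies both congruences on the right (15 ≡ 6 mod 9 and 15 ≡ 4 mod 11) yet 15 ≡ 15 (mod 99), not 82.

Neither implication holds.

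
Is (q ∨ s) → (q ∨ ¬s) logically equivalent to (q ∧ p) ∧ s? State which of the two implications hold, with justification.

Forward direction. This fails. Under q = F, s = F, p = F, the left side is true but the right side is false.

Converse. Assume the antecedent. If q is true, (q ∨ s) → (q ∨ ¬s) reduces to true regardless of the other variables. If q is false, the antecedent cannot hold. Either way (q ∨ s) → (q ∨ ¬s) holds.

The forward direction fails; the converse holds.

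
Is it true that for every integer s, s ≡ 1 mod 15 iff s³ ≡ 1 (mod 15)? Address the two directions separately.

Both directions hold; the statement is true.

(⟹) Suppose s ≡ 1 mod 15. Write s = 15j + 1. Then (15j + 1)³ = 3375j³ + 675j² + 45j + 1 = 15(225j³ + 45j² + 3j) + 1, so s³ ≡ 1 (mod 15).

(⟸) Conversely, suppose s³ ≡ 1 (mod 15). The only residue r in {0, …, 14} with r³ ≡ 1 (mod 15) is r = 1, so s ≡ 1 (mod 15).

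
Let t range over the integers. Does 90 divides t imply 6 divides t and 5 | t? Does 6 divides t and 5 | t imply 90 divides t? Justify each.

(⟹) If 90 ∣ t, write t = 90q. Since 90 = 15·6, t = 6·(15q), so 6 ∣ t; and since 90 = 18·5, t = 5·(18q), so 5 ∣ t.

(⟸) This fails: take t = 30. Both 6 ∣ 30 and 5 ∣ 30, yet 30 is not a multiple of 90 (since 30 = 0·90 + 30), so 90 ∤ 30.

Not equivalent: only (⇒) holds.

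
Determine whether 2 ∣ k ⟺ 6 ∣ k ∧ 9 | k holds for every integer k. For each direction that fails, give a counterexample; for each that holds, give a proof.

Only the converse holds.

(⟹) This fails: take k = 2. Certainly 2 ∣ 2, but 6 ∤ 2.

(⟸) Suppose 6 ∣ k and 9 ∣ k. Any common multiple of 6 and 9 is a multiple of their lcm; here lcm(6, 9) = 6·9/gcd(6, 9) = 54/3 = 18, so 18 ∣ k. Since 2 ∣ 18, it follows that 2 ∣ k.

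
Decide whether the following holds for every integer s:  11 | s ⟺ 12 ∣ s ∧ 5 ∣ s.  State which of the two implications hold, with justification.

(⇒) This fails: take s = 11. Certainly 11 ∣ 11, but 12 ∤ 11.

(⇐) This fails: take s = 60. Both 12 ∣ 60 and 5 ∣ 60, yet 60 is not a multiple of 11 (since 60 = 5·11 + 5), so 11 ∤ 60.

Neither implication holds.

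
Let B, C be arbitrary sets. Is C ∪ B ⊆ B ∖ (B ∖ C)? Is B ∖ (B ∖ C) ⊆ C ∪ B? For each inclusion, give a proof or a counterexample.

(⊆) This inclusion fails. Take B = {1}, C = ∅; then 1 ∈ C ∪ B but 1 ∉ B ∖ (B ∖ C).

(⊇) Let x ∈ B ∖ (B ∖ C). Then x ∈ B ∩ C, from which x ∈ C ∪ B.

The sets are not equal: only the reverse inclusion holds.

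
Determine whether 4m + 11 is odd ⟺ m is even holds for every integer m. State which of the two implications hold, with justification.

Only the converse holds.

[⇒] This fails: take m = 7. Then 4m + 11 = 39, which is odd, yet m = 7 is odd, not even.

[⇐] Suppose m is even. Since 4 is even, 4m is even for every m, so 4m + 11 has the same parity as 11, which is odd. Hence 4m + 11 is odd.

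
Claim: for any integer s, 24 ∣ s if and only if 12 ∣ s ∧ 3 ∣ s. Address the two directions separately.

The forward direction holds; the converse fails.

[⇐] This fails: take s = 12. Both 12 ∣ 12 and 3 ∣ 12, yet 12 is not a multiple of 24 (since 12 = 0·24 + 12), so 24 ∤ 12.

[⇒] If 24 ∣ s, write s = 24q. Since 24 = 2·12, s = 12·(2q), so 12 ∣ s; and since 24 = 8·3, s = 3·(8q), so 3 ∣ s.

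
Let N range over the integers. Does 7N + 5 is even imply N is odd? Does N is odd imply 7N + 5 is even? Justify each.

Both implications hold.

[⇐] Suppose N is odd; write N = 2j + 1. Then 7N + 5 = 7·(2j + 1) + 5 = 2·7j + 12, which is even.

[⇒] Suppose 7N + 5 is even. Since 7 is odd, 7N and N have the same parity, so 7N + 5 ≡ N + 5 (mod 2). As 5 is odd, 7N + 5 is even exactly when N is odd. Thus N is odd.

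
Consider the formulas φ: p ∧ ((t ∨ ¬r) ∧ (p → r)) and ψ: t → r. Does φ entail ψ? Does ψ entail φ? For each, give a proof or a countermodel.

The forward direction holds; the converse fails.

(⟸) This fails. Under p = F, r = F, t = F, the left side is false but the right side is true.

(⟹) Assume the antecedent. If p is true, the antecedent forces (p = T, r = T, t = T), and t → r holds there. If p is false, the antecedent cannot hold. Either way t → r holds.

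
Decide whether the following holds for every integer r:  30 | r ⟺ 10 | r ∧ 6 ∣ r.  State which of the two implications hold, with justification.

(←) Suppose 10 ∣ r and 6 ∣ r. Any common multiple of 10 and 6 is a multiple of their lcm; here lcm(10, 6) = 10·6/gcd(10, 6) = 60/2 = 30, so 30 ∣ r.

(→) If 30 ∣ r, write r = 30q. Since 30 = 3·10, r = 10·(3q), so 10 ∣ r; and since 30 = 5·6, r = 6·(5q), so 6 ∣ r.

Equivalent; both directions hold.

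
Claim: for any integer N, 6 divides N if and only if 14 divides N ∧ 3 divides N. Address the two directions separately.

The forward direction fails; the converse holds.

(⟸) Suppose 14 ∣ N and 3 ∣ N. Any common multiple of 14 and 3 is a multiple of their lcm; here gcd(14, 3) = 1, so lcm(14, 3) = 14·3 = 42, so 42 ∣ N. Since 6 ∣ 42, it follows that 6 ∣ N.

(⟹) This fails: take N = 6. Certainly 6 ∣ 6, but 14 ∤ 6.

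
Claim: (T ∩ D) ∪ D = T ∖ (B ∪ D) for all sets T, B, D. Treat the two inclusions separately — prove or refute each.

Neither inclusion holds.

(⟹) This inclusion fails. Take T = ∅, B = ∅, D = {1}; then 1 ∈ (T ∩ D) ∪ D but 1 ∉ T ∖ (B ∪ D).

(⟸) This inclusion fails. Take T = {1}, B = ∅, D = ∅; then 1 ∈ T ∖ (B ∪ D) but 1 ∉ (T ∩ D) ∪ D.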